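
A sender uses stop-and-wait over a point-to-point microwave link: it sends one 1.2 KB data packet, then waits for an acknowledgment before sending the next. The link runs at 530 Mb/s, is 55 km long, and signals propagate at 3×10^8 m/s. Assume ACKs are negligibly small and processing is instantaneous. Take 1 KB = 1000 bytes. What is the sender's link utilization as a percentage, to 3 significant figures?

4.71 %

t_tx = L/R = 9600/530000000 = 1.81132e-05 s.
t_prop = 55000/300000000 = 0.000183333 s; RTT = 0.000366667 s.
Cycle = t_tx + RTT = 0.00038478 s.
Utilization = t_tx / cycle = 1.81132e-05/0.00038478 = 4.71 %.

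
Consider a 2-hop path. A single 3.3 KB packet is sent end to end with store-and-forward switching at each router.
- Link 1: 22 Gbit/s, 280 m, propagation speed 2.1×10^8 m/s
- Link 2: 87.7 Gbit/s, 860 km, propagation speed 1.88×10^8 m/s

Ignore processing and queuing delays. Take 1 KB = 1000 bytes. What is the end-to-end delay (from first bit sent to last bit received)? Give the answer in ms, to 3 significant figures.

L = 26400 bits.
Transmission delays (L/R per hop): 0.0012, 0.000301026 ms; sum = 0.00150103 ms.
Propagation delays (d/s per hop): 0.00133333, 4.57447 ms; sum = 4.5758 ms.
End-to-end = 4.58 ms.

4.58 ms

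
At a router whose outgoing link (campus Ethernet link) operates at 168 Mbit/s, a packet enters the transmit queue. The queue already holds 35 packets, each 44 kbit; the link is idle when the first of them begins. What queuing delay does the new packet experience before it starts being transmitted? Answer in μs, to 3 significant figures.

Each queued packet: L/R = 44000/168000000 = 261.905 μs.
35 queued → 9166.67 μs.
Queuing delay = 9170 μs.

9170 μs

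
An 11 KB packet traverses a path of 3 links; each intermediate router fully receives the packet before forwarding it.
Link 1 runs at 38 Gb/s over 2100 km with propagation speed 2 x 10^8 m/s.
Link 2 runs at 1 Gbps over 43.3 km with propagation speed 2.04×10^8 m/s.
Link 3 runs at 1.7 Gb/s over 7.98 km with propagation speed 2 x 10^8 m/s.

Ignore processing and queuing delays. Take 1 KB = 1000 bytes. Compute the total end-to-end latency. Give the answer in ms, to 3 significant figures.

L = 88000 bits.
Transmission delays (L/R per hop): 0.00231579, 0.088, 0.0517647 ms; sum = 0.14208 ms.
Propagation delays (d/s per hop): 10.5, 0.212255, 0.0399 ms; sum = 10.7522 ms.
End-to-end = 10.9 ms.

10.9 ms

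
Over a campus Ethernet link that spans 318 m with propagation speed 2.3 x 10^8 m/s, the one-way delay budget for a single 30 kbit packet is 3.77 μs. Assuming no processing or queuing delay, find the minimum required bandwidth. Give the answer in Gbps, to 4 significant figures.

12.57 Gbps

Propagation delay = 318 / 2.3e+08 = 1.38261 μs.
Transmission budget = 3.77 − 1.38261 = 2.38739 μs.
R ≥ L / t_tx = 30000 bits / 2.38739e-06 s = 12.57 Gbps.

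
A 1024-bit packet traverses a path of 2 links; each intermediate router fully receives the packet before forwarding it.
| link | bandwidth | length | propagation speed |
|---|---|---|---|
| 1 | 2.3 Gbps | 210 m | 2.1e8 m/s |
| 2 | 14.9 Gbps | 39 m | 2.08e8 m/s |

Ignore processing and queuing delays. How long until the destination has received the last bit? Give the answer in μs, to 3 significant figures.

Transmission delays (L/R per hop): 0.445217, 0.0687248 μs; sum = 0.513942 μs.
Propagation delays (d/s per hop): 1, 0.1875 μs; sum = 1.1875 μs.
End-to-end = 1.70 μs.

1.70 μs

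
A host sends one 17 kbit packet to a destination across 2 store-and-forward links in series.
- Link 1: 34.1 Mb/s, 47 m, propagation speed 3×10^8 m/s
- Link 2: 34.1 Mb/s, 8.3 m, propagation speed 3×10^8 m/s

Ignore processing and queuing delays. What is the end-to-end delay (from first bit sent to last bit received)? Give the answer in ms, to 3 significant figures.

0.997 ms

L = 17000 bits.
Transmission delay per hop = L/R = 17000/34100000 = 0.498534 ms; 2 hops → 0.997067 ms.
Propagation delays (d/s per hop): 0.000156667, 2.76667e-05 ms; sum = 0.000184333 ms.
End-to-end = 0.997 ms.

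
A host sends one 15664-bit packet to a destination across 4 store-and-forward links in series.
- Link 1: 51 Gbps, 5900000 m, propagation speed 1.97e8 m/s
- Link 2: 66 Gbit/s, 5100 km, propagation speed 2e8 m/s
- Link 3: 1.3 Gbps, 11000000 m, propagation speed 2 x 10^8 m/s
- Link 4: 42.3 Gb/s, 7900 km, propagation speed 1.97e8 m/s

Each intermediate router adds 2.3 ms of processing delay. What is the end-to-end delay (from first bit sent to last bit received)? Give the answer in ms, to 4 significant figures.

Transmission delays (L/R per hop): 0.000307137, 0.000237333, 0.0120492, 0.000370307 ms; sum = 0.012964 ms.
Propagation delays (d/s per hop): 29.9492, 25.5, 55, 40.1015 ms; sum = 150.551 ms.
Processing at 3 router(s): 3 × 2.3 ms = 6.9 ms.
End-to-end = 157.5 ms.

157.5 ms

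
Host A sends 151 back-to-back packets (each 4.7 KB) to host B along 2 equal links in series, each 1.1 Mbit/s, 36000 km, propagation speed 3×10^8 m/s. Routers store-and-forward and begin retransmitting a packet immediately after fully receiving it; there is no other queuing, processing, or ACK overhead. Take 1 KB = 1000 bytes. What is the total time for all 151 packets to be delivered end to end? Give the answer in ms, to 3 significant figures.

5440 ms

Per-hop transmission t_tx = L/R = 37600/1100000 = 34.1818 ms.
Per-hop propagation t_prop = 36000000/300000000 = 120 ms.
Pipeline fill: first packet needs 2·t_tx to clear all hops; remaining 150 packets each add one t_tx.
Total = (2+151-1)·t_tx + 2·t_prop = 152·34.1818 + 2·120 = 5440 ms.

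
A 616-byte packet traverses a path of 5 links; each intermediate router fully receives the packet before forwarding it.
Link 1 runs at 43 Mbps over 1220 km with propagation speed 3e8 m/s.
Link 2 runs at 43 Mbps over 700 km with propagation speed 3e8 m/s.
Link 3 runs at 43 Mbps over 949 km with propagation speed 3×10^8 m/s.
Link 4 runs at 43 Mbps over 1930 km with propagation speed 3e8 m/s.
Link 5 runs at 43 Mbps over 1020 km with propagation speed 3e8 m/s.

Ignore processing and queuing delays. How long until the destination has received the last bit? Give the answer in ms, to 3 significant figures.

L = 616 × 8 = 4928 bits.
Transmission delay per hop = L/R = 4928/43000000 = 0.114605 ms; 5 hops → 0.573023 ms.
Propagation delays (d/s per hop): 4.06667, 2.33333, 3.16333, 6.43333, 3.4 ms; sum = 19.3967 ms.
End-to-end = 20.0 ms.

20.0 ms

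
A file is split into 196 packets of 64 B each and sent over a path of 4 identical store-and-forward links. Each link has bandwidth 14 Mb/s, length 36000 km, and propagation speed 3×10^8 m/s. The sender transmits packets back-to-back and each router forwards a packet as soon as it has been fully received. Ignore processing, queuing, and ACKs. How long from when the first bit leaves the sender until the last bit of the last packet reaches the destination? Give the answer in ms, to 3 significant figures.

487 ms

Per-hop transmission t_tx = L/R = 512/14000000 = 0.0365714 ms.
Per-hop propagation t_prop = 36000000/300000000 = 120 ms.
Pipeline fill: first packet needs 4·t_tx to clear all hops; remaining 195 packets each add one t_tx.
Total = (4+196-1)·t_tx + 4·t_prop = 199·0.0365714 + 4·120 = 487 ms.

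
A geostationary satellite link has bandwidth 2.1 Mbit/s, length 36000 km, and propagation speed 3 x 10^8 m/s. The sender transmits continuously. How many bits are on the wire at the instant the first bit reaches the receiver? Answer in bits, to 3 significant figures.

252000 bits

Propagation delay = 36000000 / 300000000 = 0.12 s.
BDP = R × t_prop = 2100000 × 0.12 = 252000 bits.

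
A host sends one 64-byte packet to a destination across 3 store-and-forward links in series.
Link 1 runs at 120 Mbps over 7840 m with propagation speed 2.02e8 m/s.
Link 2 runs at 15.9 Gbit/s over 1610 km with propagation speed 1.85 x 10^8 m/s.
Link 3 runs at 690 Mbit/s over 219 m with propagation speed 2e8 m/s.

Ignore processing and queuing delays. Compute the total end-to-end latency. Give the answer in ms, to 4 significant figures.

L = 64 × 8 = 512 bits.
Transmission delays (L/R per hop): 0.00426667, 3.22013e-05, 0.000742029 ms; sum = 0.0050409 ms.
Propagation delays (d/s per hop): 0.0388119, 8.7027, 0.001095 ms; sum = 8.74261 ms.
End-to-end = 8.748 ms.

8.748 ms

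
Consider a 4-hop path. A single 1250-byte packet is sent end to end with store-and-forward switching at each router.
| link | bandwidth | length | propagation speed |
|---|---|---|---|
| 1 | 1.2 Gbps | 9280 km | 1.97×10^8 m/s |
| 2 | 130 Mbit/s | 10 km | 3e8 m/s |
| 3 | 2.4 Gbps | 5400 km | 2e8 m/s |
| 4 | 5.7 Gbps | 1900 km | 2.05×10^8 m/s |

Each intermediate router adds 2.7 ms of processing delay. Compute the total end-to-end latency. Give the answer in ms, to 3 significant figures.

L = 1250 × 8 = 10000 bits.
Transmission delays (L/R per hop): 0.00833333, 0.0769231, 0.00416667, 0.00175439 ms; sum = 0.0911775 ms.
Propagation delays (d/s per hop): 47.1066, 0.0333333, 27, 9.26829 ms; sum = 83.4082 ms.
Processing at 3 router(s): 3 × 2.7 ms = 8.1 ms.
End-to-end = 91.6 ms.

91.6 ms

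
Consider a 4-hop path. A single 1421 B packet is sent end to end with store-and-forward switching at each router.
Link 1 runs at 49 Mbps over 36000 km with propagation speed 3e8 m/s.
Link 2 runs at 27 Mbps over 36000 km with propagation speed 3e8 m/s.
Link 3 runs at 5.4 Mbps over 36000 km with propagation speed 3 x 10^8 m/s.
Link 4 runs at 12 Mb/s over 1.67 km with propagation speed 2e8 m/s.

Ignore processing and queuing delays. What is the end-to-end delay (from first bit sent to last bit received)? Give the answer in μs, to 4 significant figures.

L = 1421 × 8 = 11368 bits.
Transmission delays (L/R per hop): 232, 421.037, 2105.19, 947.333 μs; sum = 3705.56 μs.
Propagation delays (d/s per hop): 120000, 120000, 120000, 8.35 μs; sum = 360008 μs.
End-to-end = 363700 μs.

363700 μs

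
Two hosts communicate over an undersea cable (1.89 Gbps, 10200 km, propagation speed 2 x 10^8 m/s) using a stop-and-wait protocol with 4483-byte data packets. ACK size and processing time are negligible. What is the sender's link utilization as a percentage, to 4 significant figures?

t_tx = L/R = 35864/1890000000 = 1.89757e-05 s.
t_prop = 10200000/200000000 = 0.051 s; RTT = 0.102 s.
Cycle = t_tx + RTT = 0.102019 s.
Utilization = t_tx / cycle = 1.89757e-05/0.102019 = 0.01860 %.

0.01860 %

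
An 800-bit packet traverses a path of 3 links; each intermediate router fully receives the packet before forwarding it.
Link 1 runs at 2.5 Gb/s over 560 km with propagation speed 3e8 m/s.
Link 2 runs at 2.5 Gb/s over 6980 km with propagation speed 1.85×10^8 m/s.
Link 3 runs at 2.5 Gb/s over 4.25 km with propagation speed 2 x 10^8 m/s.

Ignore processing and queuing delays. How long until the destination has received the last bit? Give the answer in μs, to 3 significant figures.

Transmission delay per hop = L/R = 800/2500000000 = 0.32 μs; 3 hops → 0.96 μs.
Propagation delays (d/s per hop): 1866.67, 37729.7, 21.25 μs; sum = 39617.6 μs.
End-to-end = 39600 μs.

39600 μs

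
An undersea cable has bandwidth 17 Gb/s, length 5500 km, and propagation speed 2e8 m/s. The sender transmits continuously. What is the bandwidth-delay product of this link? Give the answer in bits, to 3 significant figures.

468000000 bits

Propagation delay = 5500000 / 200000000 = 0.0275 s.
BDP = R × t_prop = 17000000000 × 0.0275 = 467500000 bits.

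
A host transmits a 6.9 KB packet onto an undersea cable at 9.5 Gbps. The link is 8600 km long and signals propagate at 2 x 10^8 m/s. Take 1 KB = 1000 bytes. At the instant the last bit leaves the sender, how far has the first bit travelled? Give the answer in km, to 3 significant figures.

1.16 km

t_tx = L/R = 55200/9500000000 = 5.81053e-06 s.
Distance = s × t_tx = 200000000 × 5.81053e-06 = 1.16 km.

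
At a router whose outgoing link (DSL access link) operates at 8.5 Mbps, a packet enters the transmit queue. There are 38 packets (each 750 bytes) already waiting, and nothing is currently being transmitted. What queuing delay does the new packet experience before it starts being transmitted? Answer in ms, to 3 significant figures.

26.8 ms

Each queued packet: L/R = 6000/8500000 = 0.705882 ms.
38 queued → 26.8235 ms.
Queuing delay = 26.8 ms.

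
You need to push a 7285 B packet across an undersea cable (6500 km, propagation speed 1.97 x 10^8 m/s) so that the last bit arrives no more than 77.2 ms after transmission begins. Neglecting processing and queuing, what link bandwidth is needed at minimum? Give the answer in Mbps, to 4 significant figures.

1.318 Mbps

L = 58280 bits.
Propagation delay = 6500000 / 197000000 = 32.9949 ms.
Transmission budget = 77.2 − 32.9949 = 44.2051 ms.
R ≥ L / t_tx = 58280 bits / 0.0442051 s = 1.318 Mbps.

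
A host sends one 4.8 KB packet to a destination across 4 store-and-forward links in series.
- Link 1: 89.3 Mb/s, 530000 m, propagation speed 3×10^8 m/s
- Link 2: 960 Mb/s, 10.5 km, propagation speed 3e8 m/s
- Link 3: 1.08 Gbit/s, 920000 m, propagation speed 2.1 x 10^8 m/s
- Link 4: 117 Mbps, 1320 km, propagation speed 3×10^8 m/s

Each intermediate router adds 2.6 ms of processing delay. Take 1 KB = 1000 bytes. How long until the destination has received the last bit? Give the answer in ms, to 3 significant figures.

L = 38400 bits.
Transmission delays (L/R per hop): 0.430011, 0.04, 0.0355556, 0.328205 ms; sum = 0.833772 ms.
Propagation delays (d/s per hop): 1.76667, 0.035, 4.38095, 4.4 ms; sum = 10.5826 ms.
Processing at 3 router(s): 3 × 2.6 ms = 7.8 ms.
End-to-end = 19.2 ms.

19.2 ms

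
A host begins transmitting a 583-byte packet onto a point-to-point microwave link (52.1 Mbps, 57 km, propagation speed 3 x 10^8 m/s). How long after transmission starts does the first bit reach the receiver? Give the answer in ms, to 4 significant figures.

First bit experiences only propagation delay: d/s = 57000/300000000 = 0.1900 ms.

0.1900 ms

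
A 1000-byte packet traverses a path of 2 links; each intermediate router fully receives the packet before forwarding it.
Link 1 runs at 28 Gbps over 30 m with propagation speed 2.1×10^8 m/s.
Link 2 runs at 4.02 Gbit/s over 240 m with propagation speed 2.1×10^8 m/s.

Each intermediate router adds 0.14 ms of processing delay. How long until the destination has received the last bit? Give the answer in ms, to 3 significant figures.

0.144 ms

L = 1000 × 8 = 8000 bits.
Transmission delays (L/R per hop): 0.000285714, 0.00199005 ms; sum = 0.00227576 ms.
Propagation delays (d/s per hop): 0.000142857, 0.00114286 ms; sum = 0.00128571 ms.
Processing at 1 router(s): 1 × 0.14 ms = 0.14 ms.
End-to-end = 0.144 ms.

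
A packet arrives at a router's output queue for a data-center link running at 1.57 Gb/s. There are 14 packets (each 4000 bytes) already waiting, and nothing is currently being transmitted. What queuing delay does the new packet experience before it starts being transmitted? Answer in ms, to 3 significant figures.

0.285 ms

Each queued packet: L/R = 32000/1570000000 = 0.0203822 ms.
14 queued → 0.28535 ms.
Queuing delay = 0.285 ms.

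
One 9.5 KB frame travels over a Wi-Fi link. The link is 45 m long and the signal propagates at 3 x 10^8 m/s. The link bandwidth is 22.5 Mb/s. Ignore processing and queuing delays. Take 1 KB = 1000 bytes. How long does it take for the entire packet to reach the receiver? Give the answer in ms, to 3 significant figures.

3.38 ms

L = 76000 bits.
Transmission delay = L/R = 76000 / 22500000 = 3.37778 ms.
Propagation delay = d/s = 45 m / 300000000 m/s = 0.00015 ms.
Total = 3.38 ms.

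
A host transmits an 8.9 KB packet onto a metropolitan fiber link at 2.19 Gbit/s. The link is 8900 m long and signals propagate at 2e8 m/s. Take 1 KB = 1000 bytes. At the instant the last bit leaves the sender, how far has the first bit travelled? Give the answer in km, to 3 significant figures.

6.50 km

t_tx = L/R = 71200/2190000000 = 3.25114e-05 s.
Distance = s × t_tx = 200000000 × 3.25114e-05 = 6.50 km.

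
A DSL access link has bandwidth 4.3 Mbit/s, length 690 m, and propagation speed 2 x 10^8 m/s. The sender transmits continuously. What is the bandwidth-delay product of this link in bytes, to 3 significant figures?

1.85 bytes

Propagation delay = 690 / 200000000 = 3.45e-06 s.
BDP = R × t_prop = 4300000 × 3.45e-06 = 14.835 bits.
In bytes: 14.835/8 = 1.85 bytes.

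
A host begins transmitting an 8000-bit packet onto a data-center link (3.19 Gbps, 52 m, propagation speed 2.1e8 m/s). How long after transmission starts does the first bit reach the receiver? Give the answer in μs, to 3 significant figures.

0.248 μs

First bit experiences only propagation delay: d/s = 52/210000000 = 0.248 μs.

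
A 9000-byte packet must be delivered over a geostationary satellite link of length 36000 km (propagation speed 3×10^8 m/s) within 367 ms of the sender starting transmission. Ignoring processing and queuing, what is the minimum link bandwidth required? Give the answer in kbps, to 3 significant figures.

291 kbps

L = 72000 bits.
Propagation delay = 36000000 / 300000000 = 120 ms.
Transmission budget = 367 − 120 = 247 ms.
R ≥ L / t_tx = 72000 bits / 0.247 s = 291 kbps.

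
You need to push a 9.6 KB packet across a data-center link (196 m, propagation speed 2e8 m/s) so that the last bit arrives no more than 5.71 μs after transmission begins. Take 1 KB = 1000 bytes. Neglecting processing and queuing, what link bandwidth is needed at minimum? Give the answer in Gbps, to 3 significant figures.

16.2 Gbps

L = 76800 bits.
Propagation delay = 196 / 200000000 = 0.98 μs.
Transmission budget = 5.71 − 0.98 = 4.73 μs.
R ≥ L / t_tx = 76800 bits / 4.73e-06 s = 16.2 Gbps.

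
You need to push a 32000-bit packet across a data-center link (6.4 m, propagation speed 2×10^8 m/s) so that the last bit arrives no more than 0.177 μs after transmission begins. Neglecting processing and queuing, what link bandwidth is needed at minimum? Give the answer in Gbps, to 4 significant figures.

Propagation delay = 6.4 / 200000000 = 0.032 μs.
Transmission budget = 0.177 − 0.032 = 0.145 μs.
R ≥ L / t_tx = 32000 bits / 1.45e-07 s = 220.7 Gbps.

220.7 Gbps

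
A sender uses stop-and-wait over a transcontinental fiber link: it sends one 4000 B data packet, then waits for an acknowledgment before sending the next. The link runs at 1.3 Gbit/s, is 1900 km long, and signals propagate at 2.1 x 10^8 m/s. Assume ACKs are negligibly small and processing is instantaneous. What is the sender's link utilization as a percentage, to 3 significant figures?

t_tx = L/R = 32000/1300000000 = 2.46154e-05 s.
t_prop = 1900000/210000000 = 0.00904762 s; RTT = 0.0180952 s.
Cycle = t_tx + RTT = 0.0181199 s.
Utilization = t_tx / cycle = 2.46154e-05/0.0181199 = 0.136 %.

0.136 %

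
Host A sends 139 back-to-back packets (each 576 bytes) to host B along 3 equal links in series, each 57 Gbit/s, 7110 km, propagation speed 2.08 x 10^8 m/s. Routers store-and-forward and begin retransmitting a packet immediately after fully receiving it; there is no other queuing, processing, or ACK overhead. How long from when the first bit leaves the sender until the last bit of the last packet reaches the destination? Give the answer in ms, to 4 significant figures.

102.6 ms

Per-hop transmission t_tx = L/R = 4608/57000000000 = 8.08421e-05 ms.
Per-hop propagation t_prop = 7110000/208000000 = 34.1827 ms.
Pipeline fill: first packet needs 3·t_tx to clear all hops; remaining 138 packets each add one t_tx.
Total = (3+139-1)·t_tx + 3·t_prop = 141·8.08421e-05 + 3·34.1827 = 102.6 ms.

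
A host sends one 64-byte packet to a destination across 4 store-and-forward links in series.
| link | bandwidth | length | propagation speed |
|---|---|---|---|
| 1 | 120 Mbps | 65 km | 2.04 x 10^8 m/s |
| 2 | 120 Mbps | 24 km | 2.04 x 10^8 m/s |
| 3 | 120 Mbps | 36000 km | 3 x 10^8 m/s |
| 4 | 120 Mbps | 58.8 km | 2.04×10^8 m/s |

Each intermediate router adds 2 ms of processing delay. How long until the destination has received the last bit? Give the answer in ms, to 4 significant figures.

126.7 ms

L = 64 × 8 = 512 bits.
Transmission delay per hop = L/R = 512/120000000 = 0.00426667 ms; 4 hops → 0.0170667 ms.
Propagation delays (d/s per hop): 0.318627, 0.117647, 120, 0.288235 ms; sum = 120.725 ms.
Processing at 3 router(s): 3 × 2 ms = 6 ms.
End-to-end = 126.7 ms.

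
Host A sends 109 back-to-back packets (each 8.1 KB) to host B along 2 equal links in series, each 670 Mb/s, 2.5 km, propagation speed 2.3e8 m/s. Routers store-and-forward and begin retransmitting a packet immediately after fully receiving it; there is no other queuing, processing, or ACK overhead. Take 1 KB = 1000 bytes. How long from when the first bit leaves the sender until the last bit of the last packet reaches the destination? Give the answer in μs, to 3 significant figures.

Per-hop transmission t_tx = L/R = 64800/670000000 = 96.7164 μs.
Per-hop propagation t_prop = 2500/2.3e+08 = 10.8696 μs.
Pipeline fill: first packet needs 2·t_tx to clear all hops; remaining 108 packets each add one t_tx.
Total = (2+109-1)·t_tx + 2·t_prop = 110·96.7164 + 2·10.8696 = 10700 μs.

10700 μs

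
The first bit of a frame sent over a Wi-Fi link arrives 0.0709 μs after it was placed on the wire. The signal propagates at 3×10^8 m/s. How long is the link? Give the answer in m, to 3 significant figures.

21.3 m

d = s × t_prop = 300000000 × 7.09e-08 = 21.3 m.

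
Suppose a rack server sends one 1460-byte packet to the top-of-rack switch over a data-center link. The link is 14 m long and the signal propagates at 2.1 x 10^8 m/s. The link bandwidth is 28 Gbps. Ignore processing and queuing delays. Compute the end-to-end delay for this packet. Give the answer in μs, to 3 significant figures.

L = 1460 × 8 = 11680 bits.
Transmission delay = L/R = 11680 / 28000000000 = 0.417143 μs.
Propagation delay = d/s = 14 m / 210000000 m/s = 0.0666667 μs.
Total = 0.484 μs.

0.484 μs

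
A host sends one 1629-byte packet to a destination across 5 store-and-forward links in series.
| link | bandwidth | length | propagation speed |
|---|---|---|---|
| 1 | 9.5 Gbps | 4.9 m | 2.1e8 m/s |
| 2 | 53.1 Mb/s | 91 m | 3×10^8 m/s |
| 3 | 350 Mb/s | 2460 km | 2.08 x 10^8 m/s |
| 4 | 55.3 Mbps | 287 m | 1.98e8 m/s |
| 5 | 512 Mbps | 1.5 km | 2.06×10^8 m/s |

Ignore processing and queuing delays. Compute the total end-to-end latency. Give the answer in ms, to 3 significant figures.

L = 1629 × 8 = 13032 bits.
Transmission delays (L/R per hop): 0.00137179, 0.245424, 0.0372343, 0.23566, 0.0254531 ms; sum = 0.545143 ms.
Propagation delays (d/s per hop): 2.33333e-05, 0.000303333, 11.8269, 0.00144949, 0.00728155 ms; sum = 11.836 ms.
End-to-end = 12.4 ms.

12.4 ms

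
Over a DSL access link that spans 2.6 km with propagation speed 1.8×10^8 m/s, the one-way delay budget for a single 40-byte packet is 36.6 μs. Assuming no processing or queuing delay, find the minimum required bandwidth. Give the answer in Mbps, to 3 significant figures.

L = 320 bits.
Propagation delay = 2600 / 180000000 = 14.4444 μs.
Transmission budget = 36.6 − 14.4444 = 22.1556 μs.
R ≥ L / t_tx = 320 bits / 2.21556e-05 s = 14.4 Mbps.

14.4 Mbps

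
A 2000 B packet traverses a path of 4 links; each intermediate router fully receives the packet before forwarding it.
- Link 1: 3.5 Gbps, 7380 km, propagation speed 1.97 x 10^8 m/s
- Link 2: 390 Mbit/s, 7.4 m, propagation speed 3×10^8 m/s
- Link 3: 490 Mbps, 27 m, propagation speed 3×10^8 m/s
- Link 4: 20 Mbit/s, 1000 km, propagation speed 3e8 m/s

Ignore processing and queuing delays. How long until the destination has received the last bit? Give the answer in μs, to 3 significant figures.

41700 μs

L = 2000 × 8 = 16000 bits.
Transmission delays (L/R per hop): 4.57143, 41.0256, 32.6531, 800 μs; sum = 878.25 μs.
Propagation delays (d/s per hop): 37461.9, 0.0246667, 0.09, 3333.33 μs; sum = 40795.4 μs.
End-to-end = 41700 μs.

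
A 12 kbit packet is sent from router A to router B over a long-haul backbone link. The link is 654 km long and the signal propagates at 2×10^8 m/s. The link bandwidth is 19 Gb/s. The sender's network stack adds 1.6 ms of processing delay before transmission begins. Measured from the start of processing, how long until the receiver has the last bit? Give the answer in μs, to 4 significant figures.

4871 μs

L = 12000 bits.
Transmission delay = L/R = 12000 / 19000000000 = 0.631579 μs.
Propagation delay = d/s = 654000 m / 200000000 m/s = 3270 μs.
Plus processing delay 1.6 ms = 1600 μs.
Total = 4871 μs.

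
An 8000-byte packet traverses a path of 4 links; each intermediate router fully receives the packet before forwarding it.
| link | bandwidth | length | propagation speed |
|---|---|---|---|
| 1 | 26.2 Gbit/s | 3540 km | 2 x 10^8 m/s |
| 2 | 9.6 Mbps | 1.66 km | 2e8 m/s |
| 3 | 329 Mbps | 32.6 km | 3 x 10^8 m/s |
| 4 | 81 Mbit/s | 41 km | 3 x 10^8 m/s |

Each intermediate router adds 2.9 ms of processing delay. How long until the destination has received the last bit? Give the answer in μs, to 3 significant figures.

L = 8000 × 8 = 64000 bits.
Transmission delays (L/R per hop): 2.44275, 6666.67, 194.529, 790.123 μs; sum = 7653.76 μs.
Propagation delays (d/s per hop): 17700, 8.3, 108.667, 136.667 μs; sum = 17953.6 μs.
Processing at 3 router(s): 3 × 2.9 ms = 8700 μs.
End-to-end = 34300 μs.

34300 μs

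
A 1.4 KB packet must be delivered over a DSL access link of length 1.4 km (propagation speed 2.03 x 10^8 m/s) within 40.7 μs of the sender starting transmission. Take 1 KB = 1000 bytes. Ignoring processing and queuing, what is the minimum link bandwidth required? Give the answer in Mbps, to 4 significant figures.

L = 11200 bits.
Propagation delay = 1400 / 2.03e+08 = 6.89655 μs.
Transmission budget = 40.7 − 6.89655 = 33.8034 μs.
R ≥ L / t_tx = 11200 bits / 3.38034e-05 s = 331.3 Mbps.

331.3 Mbps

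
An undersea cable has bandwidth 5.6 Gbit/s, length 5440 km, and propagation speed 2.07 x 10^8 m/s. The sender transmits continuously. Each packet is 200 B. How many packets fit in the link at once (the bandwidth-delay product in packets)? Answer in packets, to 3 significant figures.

Propagation delay = 5440000 / 2.07e+08 = 0.0262802 s.
BDP = R × t_prop = 5600000000 × 0.0262802 = 147169000 bits.
In packets of 1600 bits: 92000 packets.

92000 packets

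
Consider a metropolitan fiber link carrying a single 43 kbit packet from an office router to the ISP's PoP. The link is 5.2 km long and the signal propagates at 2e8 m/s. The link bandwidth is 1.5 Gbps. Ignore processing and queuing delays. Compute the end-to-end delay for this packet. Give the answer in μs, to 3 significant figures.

54.7 μs

L = 43000 bits.
Transmission delay = L/R = 43000 / 1500000000 = 28.6667 μs.
Propagation delay = d/s = 5200 m / 200000000 m/s = 26 μs.
Total = 54.7 μs.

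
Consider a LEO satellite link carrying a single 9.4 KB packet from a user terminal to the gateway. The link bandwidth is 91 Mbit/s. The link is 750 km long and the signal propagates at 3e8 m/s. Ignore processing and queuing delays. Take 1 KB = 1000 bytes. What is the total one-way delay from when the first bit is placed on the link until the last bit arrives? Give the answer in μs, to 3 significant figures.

L = 75200 bits.
Transmission delay = L/R = 75200 / 91000000 = 826.374 μs.
Propagation delay = d/s = 750000 m / 300000000 m/s = 2500 μs.
Total = 3330 μs.

3330 μs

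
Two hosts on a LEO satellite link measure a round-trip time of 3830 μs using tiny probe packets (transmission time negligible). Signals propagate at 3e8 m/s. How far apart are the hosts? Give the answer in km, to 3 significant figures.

One-way propagation = RTT/2 = 1915 μs.
d = s × t = 300000000 × 0.001915 = 575 km.

575 km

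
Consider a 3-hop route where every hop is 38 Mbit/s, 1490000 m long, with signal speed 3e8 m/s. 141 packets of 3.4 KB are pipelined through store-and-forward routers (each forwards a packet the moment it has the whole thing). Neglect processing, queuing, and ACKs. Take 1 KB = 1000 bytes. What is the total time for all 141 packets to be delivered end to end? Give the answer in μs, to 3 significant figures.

Per-hop transmission t_tx = L/R = 27200/38000000 = 715.789 μs.
Per-hop propagation t_prop = 1490000/300000000 = 4966.67 μs.
Pipeline fill: first packet needs 3·t_tx to clear all hops; remaining 140 packets each add one t_tx.
Total = (3+141-1)·t_tx + 3·t_prop = 143·715.789 + 3·4966.67 = 117000 μs.

117000 μs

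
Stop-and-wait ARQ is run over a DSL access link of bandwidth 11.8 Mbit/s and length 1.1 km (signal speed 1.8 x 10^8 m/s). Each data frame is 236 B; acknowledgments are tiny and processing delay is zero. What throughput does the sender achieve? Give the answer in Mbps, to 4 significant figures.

t_tx = L/R = 1888/11800000 = 0.00016 s.
t_prop = 1100/180000000 = 6.11111e-06 s; RTT = 1.22222e-05 s.
Cycle = t_tx + RTT = 0.000172222 s.
Throughput = L / cycle = 1888 / 0.000172222 = 10.96 Mbps.

10.96 Mbps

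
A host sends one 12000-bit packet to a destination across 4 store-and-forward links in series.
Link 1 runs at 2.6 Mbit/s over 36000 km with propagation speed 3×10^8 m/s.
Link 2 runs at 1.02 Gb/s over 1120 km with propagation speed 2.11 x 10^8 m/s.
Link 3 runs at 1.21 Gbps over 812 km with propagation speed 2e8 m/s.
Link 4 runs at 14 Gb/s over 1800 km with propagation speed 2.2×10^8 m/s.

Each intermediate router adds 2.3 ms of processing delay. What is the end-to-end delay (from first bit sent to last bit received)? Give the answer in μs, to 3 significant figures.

Transmission delays (L/R per hop): 4615.38, 11.7647, 9.91736, 0.857143 μs; sum = 4637.92 μs.
Propagation delays (d/s per hop): 120000, 5308.06, 4060, 8181.82 μs; sum = 137550 μs.
Processing at 3 router(s): 3 × 2.3 ms = 6900 μs.
End-to-end = 149000 μs.

149000 μs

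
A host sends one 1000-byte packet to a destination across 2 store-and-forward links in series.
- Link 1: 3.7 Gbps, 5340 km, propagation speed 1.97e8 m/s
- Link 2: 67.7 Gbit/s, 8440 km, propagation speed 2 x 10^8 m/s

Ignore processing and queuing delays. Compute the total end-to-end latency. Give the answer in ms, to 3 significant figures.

L = 1000 × 8 = 8000 bits.
Transmission delays (L/R per hop): 0.00216216, 0.000118168 ms; sum = 0.00228033 ms.
Propagation delays (d/s per hop): 27.1066, 42.2 ms; sum = 69.3066 ms.
End-to-end = 69.3 ms.

69.3 ms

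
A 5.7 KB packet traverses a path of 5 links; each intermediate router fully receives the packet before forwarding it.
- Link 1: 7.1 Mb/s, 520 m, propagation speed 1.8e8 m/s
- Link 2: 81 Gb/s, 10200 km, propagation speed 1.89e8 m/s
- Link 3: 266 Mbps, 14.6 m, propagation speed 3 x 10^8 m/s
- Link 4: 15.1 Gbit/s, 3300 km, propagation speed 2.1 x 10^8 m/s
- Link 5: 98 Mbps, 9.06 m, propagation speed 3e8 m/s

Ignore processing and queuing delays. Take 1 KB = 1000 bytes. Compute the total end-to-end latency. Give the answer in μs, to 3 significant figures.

76700 μs

L = 45600 bits.
Transmission delays (L/R per hop): 6422.54, 0.562963, 171.429, 3.01987, 465.306 μs; sum = 7062.85 μs.
Propagation delays (d/s per hop): 2.88889, 53968.3, 0.0486667, 15714.3, 0.0302 μs; sum = 69685.5 μs.
End-to-end = 76700 μs.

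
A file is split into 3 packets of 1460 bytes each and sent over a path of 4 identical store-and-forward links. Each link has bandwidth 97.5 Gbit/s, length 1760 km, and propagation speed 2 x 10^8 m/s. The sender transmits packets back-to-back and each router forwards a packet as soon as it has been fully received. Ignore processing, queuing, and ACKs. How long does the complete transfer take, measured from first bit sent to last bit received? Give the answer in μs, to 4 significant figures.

Per-hop transmission t_tx = L/R = 11680/97500000000 = 0.119795 μs.
Per-hop propagation t_prop = 1760000/200000000 = 8800 μs.
Pipeline fill: first packet needs 4·t_tx to clear all hops; remaining 2 packets each add one t_tx.
Total = (4+3-1)·t_tx + 4·t_prop = 6·0.119795 + 4·8800 = 35200 μs.

35200 μs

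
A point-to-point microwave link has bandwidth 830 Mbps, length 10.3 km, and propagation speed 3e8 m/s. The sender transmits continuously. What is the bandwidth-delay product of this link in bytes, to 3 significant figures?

3560 bytes

Propagation delay = 10300 / 300000000 = 3.43333e-05 s.
BDP = R × t_prop = 830000000 × 3.43333e-05 = 28496.7 bits.
In bytes: 28496.7/8 = 3560 bytes.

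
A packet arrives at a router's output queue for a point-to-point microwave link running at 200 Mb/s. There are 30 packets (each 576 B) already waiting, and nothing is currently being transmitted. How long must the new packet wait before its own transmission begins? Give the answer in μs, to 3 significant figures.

691 μs

Each queued packet: L/R = 4608/200000000 = 23.04 μs.
30 queued → 691.2 μs.
Queuing delay = 691 μs.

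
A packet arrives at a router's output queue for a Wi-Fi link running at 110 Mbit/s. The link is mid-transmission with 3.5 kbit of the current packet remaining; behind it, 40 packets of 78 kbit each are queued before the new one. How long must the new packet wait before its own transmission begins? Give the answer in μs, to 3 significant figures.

28400 μs

Each queued packet: L/R = 78000/110000000 = 709.091 μs.
40 queued → 28363.6 μs.
Plus remaining 3500 bits of current packet: 31.8182 μs.
Queuing delay = 28400 μs.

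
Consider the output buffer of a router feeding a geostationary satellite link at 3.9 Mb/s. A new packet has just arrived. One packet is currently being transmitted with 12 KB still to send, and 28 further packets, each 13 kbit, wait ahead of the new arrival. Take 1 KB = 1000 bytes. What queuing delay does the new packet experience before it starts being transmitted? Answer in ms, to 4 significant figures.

117.9 ms

Each queued packet: L/R = 13000/3900000 = 3.33333 ms.
28 queued → 93.3333 ms.
Plus remaining 96000 bits of current packet: 24.6154 ms.
Queuing delay = 117.9 ms.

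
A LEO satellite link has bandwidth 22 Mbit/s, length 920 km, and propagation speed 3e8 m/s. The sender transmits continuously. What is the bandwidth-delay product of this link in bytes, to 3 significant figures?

8430 bytes

Propagation delay = 920000 / 300000000 = 0.00306667 s.
BDP = R × t_prop = 22000000 × 0.00306667 = 67466.7 bits.
In bytes: 67466.7/8 = 8430 bytes.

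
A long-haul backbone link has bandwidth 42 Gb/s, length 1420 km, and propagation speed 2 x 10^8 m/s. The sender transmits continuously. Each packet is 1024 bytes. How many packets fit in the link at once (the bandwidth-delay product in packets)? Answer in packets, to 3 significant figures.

36400 packets

Propagation delay = 1420000 / 200000000 = 0.0071 s.
BDP = R × t_prop = 42000000000 × 0.0071 = 298200000 bits.
In packets of 8192 bits: 36400 packets.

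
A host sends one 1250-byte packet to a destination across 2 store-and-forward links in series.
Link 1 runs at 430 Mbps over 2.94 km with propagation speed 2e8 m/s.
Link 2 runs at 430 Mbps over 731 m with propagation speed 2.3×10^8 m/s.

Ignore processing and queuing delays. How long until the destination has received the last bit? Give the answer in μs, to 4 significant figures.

L = 1250 × 8 = 10000 bits.
Transmission delay per hop = L/R = 10000/430000000 = 23.2558 μs; 2 hops → 46.5116 μs.
Propagation delays (d/s per hop): 14.7, 3.17826 μs; sum = 17.8783 μs.
End-to-end = 64.39 μs.

64.39 μs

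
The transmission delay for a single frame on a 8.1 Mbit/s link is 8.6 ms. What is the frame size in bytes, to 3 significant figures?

8710 bytes

L = R × t_tx = 8100000 b/s × 0.0086 s = 69660 bits.
In bytes: 69660 / 8 = 8710 bytes.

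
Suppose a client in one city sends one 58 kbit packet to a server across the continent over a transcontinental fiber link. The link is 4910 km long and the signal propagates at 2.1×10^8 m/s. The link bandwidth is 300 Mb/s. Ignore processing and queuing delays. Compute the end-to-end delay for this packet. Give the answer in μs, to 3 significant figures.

L = 58000 bits.
Transmission delay = L/R = 58000 / 300000000 = 193.333 μs.
Propagation delay = d/s = 4910000 m / 210000000 m/s = 23381 μs.
Total = 23600 μs.

23600 μs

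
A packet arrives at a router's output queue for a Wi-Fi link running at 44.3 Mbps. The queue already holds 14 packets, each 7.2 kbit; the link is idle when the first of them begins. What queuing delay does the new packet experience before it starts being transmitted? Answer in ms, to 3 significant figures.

Each queued packet: L/R = 7200/44300000 = 0.162528 ms.
14 queued → 2.2754 ms.
Queuing delay = 2.28 ms.

2.28 ms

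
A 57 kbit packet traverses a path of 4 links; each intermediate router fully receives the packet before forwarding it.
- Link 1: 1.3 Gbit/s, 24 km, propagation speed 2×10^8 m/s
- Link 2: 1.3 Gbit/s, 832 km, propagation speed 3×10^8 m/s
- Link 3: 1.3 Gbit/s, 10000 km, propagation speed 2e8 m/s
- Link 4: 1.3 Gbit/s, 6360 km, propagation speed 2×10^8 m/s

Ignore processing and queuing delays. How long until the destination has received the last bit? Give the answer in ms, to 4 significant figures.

L = 57000 bits.
Transmission delay per hop = L/R = 57000/1300000000 = 0.0438462 ms; 4 hops → 0.175385 ms.
Propagation delays (d/s per hop): 0.12, 2.77333, 50, 31.8 ms; sum = 84.6933 ms.
End-to-end = 84.87 ms.

84.87 ms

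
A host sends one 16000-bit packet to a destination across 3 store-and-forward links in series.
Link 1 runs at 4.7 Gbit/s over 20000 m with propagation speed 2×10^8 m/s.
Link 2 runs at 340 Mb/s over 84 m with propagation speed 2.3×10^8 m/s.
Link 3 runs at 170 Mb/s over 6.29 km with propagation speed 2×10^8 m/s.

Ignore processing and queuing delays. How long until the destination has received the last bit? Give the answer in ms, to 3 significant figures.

0.276 ms

Transmission delays (L/R per hop): 0.00340426, 0.0470588, 0.0941176 ms; sum = 0.144581 ms.
Propagation delays (d/s per hop): 0.1, 0.000365217, 0.03145 ms; sum = 0.131815 ms.
End-to-end = 0.276 ms.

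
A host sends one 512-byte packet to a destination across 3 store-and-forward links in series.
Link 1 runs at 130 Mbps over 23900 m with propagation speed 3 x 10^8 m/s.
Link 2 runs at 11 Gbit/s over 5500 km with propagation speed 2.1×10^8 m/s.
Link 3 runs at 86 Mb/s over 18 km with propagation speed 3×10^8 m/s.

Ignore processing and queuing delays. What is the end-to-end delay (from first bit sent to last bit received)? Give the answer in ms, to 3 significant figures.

26.4 ms

L = 512 × 8 = 4096 bits.
Transmission delays (L/R per hop): 0.0315077, 0.000372364, 0.0476279 ms; sum = 0.079508 ms.
Propagation delays (d/s per hop): 0.0796667, 26.1905, 0.06 ms; sum = 26.3301 ms.
End-to-end = 26.4 ms.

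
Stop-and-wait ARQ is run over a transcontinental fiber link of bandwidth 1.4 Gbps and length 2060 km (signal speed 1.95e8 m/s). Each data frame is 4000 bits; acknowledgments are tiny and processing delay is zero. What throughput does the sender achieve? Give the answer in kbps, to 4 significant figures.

189.3 kbps

t_tx = L/R = 4000/1400000000 = 2.85714e-06 s.
t_prop = 2060000/195000000 = 0.0105641 s; RTT = 0.0211282 s.
Cycle = t_tx + RTT = 0.0211311 s.
Throughput = L / cycle = 4000 / 0.0211311 = 189.3 kbps.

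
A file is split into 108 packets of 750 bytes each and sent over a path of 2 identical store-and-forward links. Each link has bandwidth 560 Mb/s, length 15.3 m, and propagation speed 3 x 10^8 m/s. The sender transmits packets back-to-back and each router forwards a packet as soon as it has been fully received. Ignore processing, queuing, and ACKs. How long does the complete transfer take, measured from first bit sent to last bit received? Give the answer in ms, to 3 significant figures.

1.17 ms

Per-hop transmission t_tx = L/R = 6000/560000000 = 0.0107143 ms.
Per-hop propagation t_prop = 15.3/300000000 = 5.1e-05 ms.
Pipeline fill: first packet needs 2·t_tx to clear all hops; remaining 107 packets each add one t_tx.
Total = (2+108-1)·t_tx + 2·t_prop = 109·0.0107143 + 2·5.1e-05 = 1.17 ms.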